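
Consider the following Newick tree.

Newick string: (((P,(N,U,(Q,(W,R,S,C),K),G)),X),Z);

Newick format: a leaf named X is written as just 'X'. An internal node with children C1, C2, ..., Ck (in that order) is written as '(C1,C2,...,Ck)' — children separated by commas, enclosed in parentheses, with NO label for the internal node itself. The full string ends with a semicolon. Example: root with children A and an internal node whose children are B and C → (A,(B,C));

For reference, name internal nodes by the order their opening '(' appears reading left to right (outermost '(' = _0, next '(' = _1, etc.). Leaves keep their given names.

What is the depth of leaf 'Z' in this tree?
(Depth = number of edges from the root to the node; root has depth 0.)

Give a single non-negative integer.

Newick: (((P,(N,U,(Q,(W,R,S,C),K),G)),X),Z);
Naming internals by '(' encounter order: outermost '(' = _0, next = _1, ...
Query node: Z
Path from root: _0 -> Z
Depth of Z: 1 (number of edges from root)

Answer: 1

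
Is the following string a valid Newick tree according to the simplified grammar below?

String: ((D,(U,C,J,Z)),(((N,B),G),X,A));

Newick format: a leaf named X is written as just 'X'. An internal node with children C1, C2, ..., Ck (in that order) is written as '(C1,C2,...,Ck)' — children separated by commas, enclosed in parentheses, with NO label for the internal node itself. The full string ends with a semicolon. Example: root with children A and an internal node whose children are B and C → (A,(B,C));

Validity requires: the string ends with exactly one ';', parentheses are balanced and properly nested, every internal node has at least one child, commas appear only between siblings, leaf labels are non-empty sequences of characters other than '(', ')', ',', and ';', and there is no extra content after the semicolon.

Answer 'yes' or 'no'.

Answer: yes

Derivation:
Input: ((D,(U,C,J,Z)),(((N,B),G),X,A));
Paren balance: 6 '(' vs 6 ')' OK
Ends with single ';': True
Full parse: OK
Valid: True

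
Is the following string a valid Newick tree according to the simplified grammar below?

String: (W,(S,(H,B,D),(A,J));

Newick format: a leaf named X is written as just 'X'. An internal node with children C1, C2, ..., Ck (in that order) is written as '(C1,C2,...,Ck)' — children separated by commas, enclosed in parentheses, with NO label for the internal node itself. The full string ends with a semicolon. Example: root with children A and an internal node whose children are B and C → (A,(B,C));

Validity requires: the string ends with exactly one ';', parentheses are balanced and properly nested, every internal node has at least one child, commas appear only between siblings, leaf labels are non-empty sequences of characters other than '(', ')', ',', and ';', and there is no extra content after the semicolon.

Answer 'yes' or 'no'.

Input: (W,(S,(H,B,D),(A,J));
Paren balance: 4 '(' vs 3 ')' MISMATCH
Ends with single ';': True
Full parse: FAILS (expected , or ) at pos 20)
Valid: False

Answer: no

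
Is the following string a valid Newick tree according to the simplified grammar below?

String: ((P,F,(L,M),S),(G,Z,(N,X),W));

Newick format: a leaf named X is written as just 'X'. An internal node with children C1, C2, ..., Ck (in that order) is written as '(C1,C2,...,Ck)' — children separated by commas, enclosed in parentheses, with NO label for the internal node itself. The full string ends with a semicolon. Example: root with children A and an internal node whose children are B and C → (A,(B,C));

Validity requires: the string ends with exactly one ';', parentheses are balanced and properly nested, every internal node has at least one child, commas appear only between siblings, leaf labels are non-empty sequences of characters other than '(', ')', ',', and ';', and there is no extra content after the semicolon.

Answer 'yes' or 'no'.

Answer: yes

Derivation:
Input: ((P,F,(L,M),S),(G,Z,(N,X),W));
Paren balance: 5 '(' vs 5 ')' OK
Ends with single ';': True
Full parse: OK
Valid: True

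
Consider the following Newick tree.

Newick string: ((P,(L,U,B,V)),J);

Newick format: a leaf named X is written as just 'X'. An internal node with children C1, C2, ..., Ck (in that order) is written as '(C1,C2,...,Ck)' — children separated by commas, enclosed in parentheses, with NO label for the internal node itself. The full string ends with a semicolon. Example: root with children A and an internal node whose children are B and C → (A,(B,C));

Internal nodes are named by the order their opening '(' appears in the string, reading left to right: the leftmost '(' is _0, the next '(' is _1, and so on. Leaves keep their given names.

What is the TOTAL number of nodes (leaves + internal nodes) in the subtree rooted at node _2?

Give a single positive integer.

Answer: 5

Derivation:
Newick: ((P,(L,U,B,V)),J);
Locate _2: it is the '(' at position 4 (the 3rd '(' reading left to right).
Query: subtree rooted at _2
_2: subtree_size = 1 + 4
  L: subtree_size = 1 + 0
  U: subtree_size = 1 + 0
  B: subtree_size = 1 + 0
  V: subtree_size = 1 + 0
Total subtree size of _2: 5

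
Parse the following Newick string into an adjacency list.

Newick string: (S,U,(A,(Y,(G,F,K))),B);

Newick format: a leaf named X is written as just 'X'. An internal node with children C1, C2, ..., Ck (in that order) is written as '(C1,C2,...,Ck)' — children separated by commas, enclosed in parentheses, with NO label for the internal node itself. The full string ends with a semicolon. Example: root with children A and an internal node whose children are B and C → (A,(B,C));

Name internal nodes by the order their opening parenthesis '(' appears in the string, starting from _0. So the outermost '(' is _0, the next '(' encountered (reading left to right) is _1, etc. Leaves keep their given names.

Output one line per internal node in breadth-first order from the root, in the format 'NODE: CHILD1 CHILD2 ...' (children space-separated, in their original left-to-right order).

Input: (S,U,(A,(Y,(G,F,K))),B);
Scanning left-to-right, naming '(' by encounter order:
  pos 0: '(' -> open internal node _0 (depth 1)
  pos 5: '(' -> open internal node _1 (depth 2)
  pos 8: '(' -> open internal node _2 (depth 3)
  pos 11: '(' -> open internal node _3 (depth 4)
  pos 17: ')' -> close internal node _3 (now at depth 3)
  pos 18: ')' -> close internal node _2 (now at depth 2)
  pos 19: ')' -> close internal node _1 (now at depth 1)
  pos 22: ')' -> close internal node _0 (now at depth 0)
Total internal nodes: 4
BFS adjacency from root:
  _0: S U _1 B
  _1: A _2
  _2: Y _3
  _3: G F K

Answer: _0: S U _1 B
_1: A _2
_2: Y _3
_3: G F K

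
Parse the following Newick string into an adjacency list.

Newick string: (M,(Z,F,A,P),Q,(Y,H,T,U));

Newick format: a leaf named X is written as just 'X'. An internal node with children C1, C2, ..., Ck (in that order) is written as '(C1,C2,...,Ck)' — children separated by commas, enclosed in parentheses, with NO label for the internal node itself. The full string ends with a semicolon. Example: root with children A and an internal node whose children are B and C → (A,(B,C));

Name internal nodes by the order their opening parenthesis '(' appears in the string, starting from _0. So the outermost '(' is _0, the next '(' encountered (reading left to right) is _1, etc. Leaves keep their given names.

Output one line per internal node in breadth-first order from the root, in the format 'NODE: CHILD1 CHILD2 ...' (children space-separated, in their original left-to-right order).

Input: (M,(Z,F,A,P),Q,(Y,H,T,U));
Scanning left-to-right, naming '(' by encounter order:
  pos 0: '(' -> open internal node _0 (depth 1)
  pos 3: '(' -> open internal node _1 (depth 2)
  pos 11: ')' -> close internal node _1 (now at depth 1)
  pos 15: '(' -> open internal node _2 (depth 2)
  pos 23: ')' -> close internal node _2 (now at depth 1)
  pos 24: ')' -> close internal node _0 (now at depth 0)
Total internal nodes: 3
BFS adjacency from root:
  _0: M _1 Q _2
  _1: Z F A P
  _2: Y H T U

Answer: _0: M _1 Q _2
_1: Z F A P
_2: Y H T U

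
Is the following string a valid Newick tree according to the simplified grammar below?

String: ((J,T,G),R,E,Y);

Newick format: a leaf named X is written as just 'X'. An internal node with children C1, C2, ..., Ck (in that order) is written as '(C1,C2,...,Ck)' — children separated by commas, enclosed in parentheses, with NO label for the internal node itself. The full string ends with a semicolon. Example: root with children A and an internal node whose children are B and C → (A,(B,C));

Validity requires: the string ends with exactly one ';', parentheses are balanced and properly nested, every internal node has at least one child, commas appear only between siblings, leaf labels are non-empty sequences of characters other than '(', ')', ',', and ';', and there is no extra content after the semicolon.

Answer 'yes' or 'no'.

Input: ((J,T,G),R,E,Y);
Paren balance: 2 '(' vs 2 ')' OK
Ends with single ';': True
Full parse: OK
Valid: True

Answer: yes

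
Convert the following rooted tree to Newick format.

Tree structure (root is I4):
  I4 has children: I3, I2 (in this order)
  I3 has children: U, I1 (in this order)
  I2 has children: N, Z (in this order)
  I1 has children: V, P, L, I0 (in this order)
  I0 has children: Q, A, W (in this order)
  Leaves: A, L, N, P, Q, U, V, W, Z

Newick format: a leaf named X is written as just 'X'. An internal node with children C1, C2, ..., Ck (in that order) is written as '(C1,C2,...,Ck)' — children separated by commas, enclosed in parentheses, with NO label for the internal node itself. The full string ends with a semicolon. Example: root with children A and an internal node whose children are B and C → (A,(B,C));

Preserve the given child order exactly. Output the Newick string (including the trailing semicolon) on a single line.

internal I4 with children ['I3', 'I2']
  internal I3 with children ['U', 'I1']
    leaf 'U' → 'U'
    internal I1 with children ['V', 'P', 'L', 'I0']
      leaf 'V' → 'V'
      leaf 'P' → 'P'
      leaf 'L' → 'L'
      internal I0 with children ['Q', 'A', 'W']
        leaf 'Q' → 'Q'
        leaf 'A' → 'A'
        leaf 'W' → 'W'
      → '(Q,A,W)'
    → '(V,P,L,(Q,A,W))'
  → '(U,(V,P,L,(Q,A,W)))'
  internal I2 with children ['N', 'Z']
    leaf 'N' → 'N'
    leaf 'Z' → 'Z'
  → '(N,Z)'
→ '((U,(V,P,L,(Q,A,W))),(N,Z))'
Final: ((U,(V,P,L,(Q,A,W))),(N,Z));

Answer: ((U,(V,P,L,(Q,A,W))),(N,Z));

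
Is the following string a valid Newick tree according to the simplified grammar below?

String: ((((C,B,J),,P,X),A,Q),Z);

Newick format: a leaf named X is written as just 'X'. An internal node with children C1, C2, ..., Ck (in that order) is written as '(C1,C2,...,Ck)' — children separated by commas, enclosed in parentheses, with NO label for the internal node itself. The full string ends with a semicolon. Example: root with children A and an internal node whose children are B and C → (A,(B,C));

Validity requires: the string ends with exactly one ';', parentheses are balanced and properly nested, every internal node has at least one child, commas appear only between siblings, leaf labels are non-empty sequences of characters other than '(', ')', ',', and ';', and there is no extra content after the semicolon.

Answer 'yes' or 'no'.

Input: ((((C,B,J),,P,X),A,Q),Z);
Paren balance: 4 '(' vs 4 ')' OK
Ends with single ';': True
Full parse: FAILS (empty leaf label at pos 11)
Valid: False

Answer: no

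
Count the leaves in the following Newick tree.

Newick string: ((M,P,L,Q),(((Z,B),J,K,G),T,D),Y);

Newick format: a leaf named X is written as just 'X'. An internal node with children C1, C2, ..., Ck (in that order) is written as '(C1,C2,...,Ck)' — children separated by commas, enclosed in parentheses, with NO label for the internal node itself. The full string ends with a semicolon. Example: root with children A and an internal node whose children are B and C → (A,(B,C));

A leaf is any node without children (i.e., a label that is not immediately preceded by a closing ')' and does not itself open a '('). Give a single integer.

Answer: 12

Derivation:
Newick: ((M,P,L,Q),(((Z,B),J,K,G),T,D),Y);
Scan left-to-right; a leaf is any maximal label run not followed by '(':
  pos 2: leaf 'M' → count = 1
  pos 4: leaf 'P' → count = 2
  pos 6: leaf 'L' → count = 3
  pos 8: leaf 'Q' → count = 4
  pos 14: leaf 'Z' → count = 5
  pos 16: leaf 'B' → count = 6
  pos 19: leaf 'J' → count = 7
  pos 21: leaf 'K' → count = 8
  pos 23: leaf 'G' → count = 9
  pos 26: leaf 'T' → count = 10
  pos 28: leaf 'D' → count = 11
  pos 31: leaf 'Y' → count = 12
Total leaves: 12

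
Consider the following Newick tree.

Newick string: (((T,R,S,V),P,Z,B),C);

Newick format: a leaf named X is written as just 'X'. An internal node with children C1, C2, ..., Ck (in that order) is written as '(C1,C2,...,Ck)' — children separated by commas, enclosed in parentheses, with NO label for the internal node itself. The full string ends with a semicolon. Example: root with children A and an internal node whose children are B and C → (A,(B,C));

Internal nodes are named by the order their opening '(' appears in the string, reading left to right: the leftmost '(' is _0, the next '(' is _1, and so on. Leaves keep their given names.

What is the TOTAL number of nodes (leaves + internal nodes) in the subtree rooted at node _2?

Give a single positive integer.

Answer: 5

Derivation:
Newick: (((T,R,S,V),P,Z,B),C);
Locate _2: it is the '(' at position 2 (the 3rd '(' reading left to right).
Query: subtree rooted at _2
_2: subtree_size = 1 + 4
  T: subtree_size = 1 + 0
  R: subtree_size = 1 + 0
  S: subtree_size = 1 + 0
  V: subtree_size = 1 + 0
Total subtree size of _2: 5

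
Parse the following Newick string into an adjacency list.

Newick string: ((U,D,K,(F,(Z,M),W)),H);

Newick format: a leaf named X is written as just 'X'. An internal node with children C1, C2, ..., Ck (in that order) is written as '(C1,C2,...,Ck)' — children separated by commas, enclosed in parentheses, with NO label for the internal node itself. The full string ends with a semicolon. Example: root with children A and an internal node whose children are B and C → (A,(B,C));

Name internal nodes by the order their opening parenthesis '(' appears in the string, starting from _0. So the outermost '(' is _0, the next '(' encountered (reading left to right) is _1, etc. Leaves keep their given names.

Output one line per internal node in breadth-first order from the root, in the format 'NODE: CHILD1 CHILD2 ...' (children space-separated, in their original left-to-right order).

Input: ((U,D,K,(F,(Z,M),W)),H);
Scanning left-to-right, naming '(' by encounter order:
  pos 0: '(' -> open internal node _0 (depth 1)
  pos 1: '(' -> open internal node _1 (depth 2)
  pos 8: '(' -> open internal node _2 (depth 3)
  pos 11: '(' -> open internal node _3 (depth 4)
  pos 15: ')' -> close internal node _3 (now at depth 3)
  pos 18: ')' -> close internal node _2 (now at depth 2)
  pos 19: ')' -> close internal node _1 (now at depth 1)
  pos 22: ')' -> close internal node _0 (now at depth 0)
Total internal nodes: 4
BFS adjacency from root:
  _0: _1 H
  _1: U D K _2
  _2: F _3 W
  _3: Z M

Answer: _0: _1 H
_1: U D K _2
_2: F _3 W
_3: Z M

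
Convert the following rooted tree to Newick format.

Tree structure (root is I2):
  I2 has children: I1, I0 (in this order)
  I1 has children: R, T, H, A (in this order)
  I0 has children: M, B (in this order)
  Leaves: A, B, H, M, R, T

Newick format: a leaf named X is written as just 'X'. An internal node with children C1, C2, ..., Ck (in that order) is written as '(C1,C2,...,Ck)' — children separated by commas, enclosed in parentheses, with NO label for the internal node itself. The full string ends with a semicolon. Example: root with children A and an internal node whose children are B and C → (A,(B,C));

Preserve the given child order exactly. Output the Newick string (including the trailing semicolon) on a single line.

Answer: ((R,T,H,A),(M,B));

Derivation:
internal I2 with children ['I1', 'I0']
  internal I1 with children ['R', 'T', 'H', 'A']
    leaf 'R' → 'R'
    leaf 'T' → 'T'
    leaf 'H' → 'H'
    leaf 'A' → 'A'
  → '(R,T,H,A)'
  internal I0 with children ['M', 'B']
    leaf 'M' → 'M'
    leaf 'B' → 'B'
  → '(M,B)'
→ '((R,T,H,A),(M,B))'
Final: ((R,T,H,A),(M,B));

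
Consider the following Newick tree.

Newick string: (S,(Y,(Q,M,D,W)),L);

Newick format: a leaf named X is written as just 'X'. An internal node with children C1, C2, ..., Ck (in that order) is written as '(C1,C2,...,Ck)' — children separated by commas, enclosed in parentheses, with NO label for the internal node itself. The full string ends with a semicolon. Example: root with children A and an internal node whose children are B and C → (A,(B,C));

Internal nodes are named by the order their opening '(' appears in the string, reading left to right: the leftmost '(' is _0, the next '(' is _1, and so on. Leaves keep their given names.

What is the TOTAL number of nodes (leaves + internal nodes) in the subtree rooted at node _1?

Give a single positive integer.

Answer: 7

Derivation:
Newick: (S,(Y,(Q,M,D,W)),L);
Locate _1: it is the '(' at position 3 (the 2nd '(' reading left to right).
Query: subtree rooted at _1
_1: subtree_size = 1 + 6
  Y: subtree_size = 1 + 0
  _2: subtree_size = 1 + 4
    Q: subtree_size = 1 + 0
    M: subtree_size = 1 + 0
    D: subtree_size = 1 + 0
    W: subtree_size = 1 + 0
Total subtree size of _1: 7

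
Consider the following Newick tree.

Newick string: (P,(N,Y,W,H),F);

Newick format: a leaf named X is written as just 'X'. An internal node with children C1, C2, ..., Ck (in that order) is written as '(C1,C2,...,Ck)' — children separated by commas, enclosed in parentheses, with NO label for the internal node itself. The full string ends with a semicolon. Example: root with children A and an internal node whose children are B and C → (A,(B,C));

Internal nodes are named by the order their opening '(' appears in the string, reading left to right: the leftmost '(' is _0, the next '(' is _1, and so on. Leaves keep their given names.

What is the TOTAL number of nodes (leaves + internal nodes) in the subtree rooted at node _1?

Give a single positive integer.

Newick: (P,(N,Y,W,H),F);
Locate _1: it is the '(' at position 3 (the 2nd '(' reading left to right).
Query: subtree rooted at _1
_1: subtree_size = 1 + 4
  N: subtree_size = 1 + 0
  Y: subtree_size = 1 + 0
  W: subtree_size = 1 + 0
  H: subtree_size = 1 + 0
Total subtree size of _1: 5

Answer: 5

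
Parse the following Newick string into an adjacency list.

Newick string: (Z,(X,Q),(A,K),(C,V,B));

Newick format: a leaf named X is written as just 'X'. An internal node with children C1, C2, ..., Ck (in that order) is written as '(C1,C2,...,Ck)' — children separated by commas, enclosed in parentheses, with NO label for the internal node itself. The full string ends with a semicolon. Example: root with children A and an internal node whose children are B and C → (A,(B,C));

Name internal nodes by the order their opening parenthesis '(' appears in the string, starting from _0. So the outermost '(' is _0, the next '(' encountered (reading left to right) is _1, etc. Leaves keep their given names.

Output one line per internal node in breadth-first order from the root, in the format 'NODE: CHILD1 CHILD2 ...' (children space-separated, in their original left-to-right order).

Input: (Z,(X,Q),(A,K),(C,V,B));
Scanning left-to-right, naming '(' by encounter order:
  pos 0: '(' -> open internal node _0 (depth 1)
  pos 3: '(' -> open internal node _1 (depth 2)
  pos 7: ')' -> close internal node _1 (now at depth 1)
  pos 9: '(' -> open internal node _2 (depth 2)
  pos 13: ')' -> close internal node _2 (now at depth 1)
  pos 15: '(' -> open internal node _3 (depth 2)
  pos 21: ')' -> close internal node _3 (now at depth 1)
  pos 22: ')' -> close internal node _0 (now at depth 0)
Total internal nodes: 4
BFS adjacency from root:
  _0: Z _1 _2 _3
  _1: X Q
  _2: A K
  _3: C V B

Answer: _0: Z _1 _2 _3
_1: X Q
_2: A K
_3: C V B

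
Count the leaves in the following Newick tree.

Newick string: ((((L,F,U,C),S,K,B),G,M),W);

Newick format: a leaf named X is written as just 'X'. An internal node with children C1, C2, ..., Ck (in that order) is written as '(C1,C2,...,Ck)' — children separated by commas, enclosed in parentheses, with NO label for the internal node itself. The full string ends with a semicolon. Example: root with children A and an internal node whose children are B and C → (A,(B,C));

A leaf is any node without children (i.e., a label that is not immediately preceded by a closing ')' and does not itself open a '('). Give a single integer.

Newick: ((((L,F,U,C),S,K,B),G,M),W);
Scan left-to-right; a leaf is any maximal label run not followed by '(':
  pos 4: leaf 'L' → count = 1
  pos 6: leaf 'F' → count = 2
  pos 8: leaf 'U' → count = 3
  pos 10: leaf 'C' → count = 4
  pos 13: leaf 'S' → count = 5
  pos 15: leaf 'K' → count = 6
  pos 17: leaf 'B' → count = 7
  pos 20: leaf 'G' → count = 8
  pos 22: leaf 'M' → count = 9
  pos 25: leaf 'W' → count = 10
Total leaves: 10

Answer: 10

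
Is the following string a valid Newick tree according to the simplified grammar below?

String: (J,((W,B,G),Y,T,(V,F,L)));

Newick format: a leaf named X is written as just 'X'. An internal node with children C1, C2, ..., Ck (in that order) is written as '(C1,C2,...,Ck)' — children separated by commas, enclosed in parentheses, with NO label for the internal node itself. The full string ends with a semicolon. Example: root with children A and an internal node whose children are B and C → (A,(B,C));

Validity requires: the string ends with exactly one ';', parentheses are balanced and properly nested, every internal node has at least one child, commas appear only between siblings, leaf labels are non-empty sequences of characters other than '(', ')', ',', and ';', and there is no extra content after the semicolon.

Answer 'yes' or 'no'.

Answer: yes

Derivation:
Input: (J,((W,B,G),Y,T,(V,F,L)));
Paren balance: 4 '(' vs 4 ')' OK
Ends with single ';': True
Full parse: OK
Valid: True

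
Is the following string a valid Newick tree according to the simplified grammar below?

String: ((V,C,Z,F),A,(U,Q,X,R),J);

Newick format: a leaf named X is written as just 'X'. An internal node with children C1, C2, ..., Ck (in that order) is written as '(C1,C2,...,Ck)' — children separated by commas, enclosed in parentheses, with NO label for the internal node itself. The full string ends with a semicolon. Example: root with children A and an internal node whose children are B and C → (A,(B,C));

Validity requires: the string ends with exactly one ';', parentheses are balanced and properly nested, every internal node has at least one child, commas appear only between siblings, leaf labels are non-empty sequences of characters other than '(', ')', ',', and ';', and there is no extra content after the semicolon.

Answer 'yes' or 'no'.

Answer: yes

Derivation:
Input: ((V,C,Z,F),A,(U,Q,X,R),J);
Paren balance: 3 '(' vs 3 ')' OK
Ends with single ';': True
Full parse: OK
Valid: True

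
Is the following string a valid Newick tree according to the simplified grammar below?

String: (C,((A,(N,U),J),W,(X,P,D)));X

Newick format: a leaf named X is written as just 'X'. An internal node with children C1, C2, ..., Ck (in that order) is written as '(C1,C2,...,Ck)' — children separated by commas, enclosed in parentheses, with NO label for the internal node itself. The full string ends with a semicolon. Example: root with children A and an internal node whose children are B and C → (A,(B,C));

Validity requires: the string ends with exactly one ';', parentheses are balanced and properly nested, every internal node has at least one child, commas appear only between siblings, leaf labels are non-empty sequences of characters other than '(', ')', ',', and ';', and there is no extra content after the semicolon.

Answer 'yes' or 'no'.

Input: (C,((A,(N,U),J),W,(X,P,D)));X
Paren balance: 5 '(' vs 5 ')' OK
Ends with single ';': False
Full parse: FAILS (must end with ;)
Valid: False

Answer: no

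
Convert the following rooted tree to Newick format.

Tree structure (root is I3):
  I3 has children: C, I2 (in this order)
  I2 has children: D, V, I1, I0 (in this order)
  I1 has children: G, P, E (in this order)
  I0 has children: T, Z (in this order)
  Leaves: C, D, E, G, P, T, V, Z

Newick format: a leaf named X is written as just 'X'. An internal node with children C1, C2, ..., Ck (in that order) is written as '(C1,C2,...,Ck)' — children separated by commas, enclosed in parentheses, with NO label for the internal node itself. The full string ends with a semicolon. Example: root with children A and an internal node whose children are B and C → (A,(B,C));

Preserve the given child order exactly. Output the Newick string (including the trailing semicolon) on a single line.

internal I3 with children ['C', 'I2']
  leaf 'C' → 'C'
  internal I2 with children ['D', 'V', 'I1', 'I0']
    leaf 'D' → 'D'
    leaf 'V' → 'V'
    internal I1 with children ['G', 'P', 'E']
      leaf 'G' → 'G'
      leaf 'P' → 'P'
      leaf 'E' → 'E'
    → '(G,P,E)'
    internal I0 with children ['T', 'Z']
      leaf 'T' → 'T'
      leaf 'Z' → 'Z'
    → '(T,Z)'
  → '(D,V,(G,P,E),(T,Z))'
→ '(C,(D,V,(G,P,E),(T,Z)))'
Final: (C,(D,V,(G,P,E),(T,Z)));

Answer: (C,(D,V,(G,P,E),(T,Z)));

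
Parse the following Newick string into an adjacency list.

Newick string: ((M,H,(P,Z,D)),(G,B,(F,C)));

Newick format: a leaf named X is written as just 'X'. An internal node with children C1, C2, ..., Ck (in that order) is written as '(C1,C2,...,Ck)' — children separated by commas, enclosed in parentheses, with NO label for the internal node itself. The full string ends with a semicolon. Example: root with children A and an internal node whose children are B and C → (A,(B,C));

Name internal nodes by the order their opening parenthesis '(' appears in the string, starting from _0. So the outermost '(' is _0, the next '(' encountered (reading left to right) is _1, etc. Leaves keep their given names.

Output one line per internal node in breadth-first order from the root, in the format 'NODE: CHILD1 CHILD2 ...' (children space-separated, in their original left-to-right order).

Input: ((M,H,(P,Z,D)),(G,B,(F,C)));
Scanning left-to-right, naming '(' by encounter order:
  pos 0: '(' -> open internal node _0 (depth 1)
  pos 1: '(' -> open internal node _1 (depth 2)
  pos 6: '(' -> open internal node _2 (depth 3)
  pos 12: ')' -> close internal node _2 (now at depth 2)
  pos 13: ')' -> close internal node _1 (now at depth 1)
  pos 15: '(' -> open internal node _3 (depth 2)
  pos 20: '(' -> open internal node _4 (depth 3)
  pos 24: ')' -> close internal node _4 (now at depth 2)
  pos 25: ')' -> close internal node _3 (now at depth 1)
  pos 26: ')' -> close internal node _0 (now at depth 0)
Total internal nodes: 5
BFS adjacency from root:
  _0: _1 _3
  _1: M H _2
  _3: G B _4
  _2: P Z D
  _4: F C

Answer: _0: _1 _3
_1: M H _2
_3: G B _4
_2: P Z D
_4: F C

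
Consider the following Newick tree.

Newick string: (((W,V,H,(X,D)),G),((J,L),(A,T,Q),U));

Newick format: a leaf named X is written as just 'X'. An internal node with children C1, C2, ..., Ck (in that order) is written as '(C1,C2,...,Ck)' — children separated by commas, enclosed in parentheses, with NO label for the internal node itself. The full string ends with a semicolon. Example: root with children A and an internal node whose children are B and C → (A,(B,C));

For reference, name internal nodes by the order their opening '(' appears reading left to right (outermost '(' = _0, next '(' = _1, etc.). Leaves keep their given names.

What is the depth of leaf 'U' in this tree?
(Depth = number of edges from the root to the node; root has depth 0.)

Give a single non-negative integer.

Newick: (((W,V,H,(X,D)),G),((J,L),(A,T,Q),U));
Naming internals by '(' encounter order: outermost '(' = _0, next = _1, ...
Query node: U
Path from root: _0 -> _4 -> U
Depth of U: 2 (number of edges from root)

Answer: 2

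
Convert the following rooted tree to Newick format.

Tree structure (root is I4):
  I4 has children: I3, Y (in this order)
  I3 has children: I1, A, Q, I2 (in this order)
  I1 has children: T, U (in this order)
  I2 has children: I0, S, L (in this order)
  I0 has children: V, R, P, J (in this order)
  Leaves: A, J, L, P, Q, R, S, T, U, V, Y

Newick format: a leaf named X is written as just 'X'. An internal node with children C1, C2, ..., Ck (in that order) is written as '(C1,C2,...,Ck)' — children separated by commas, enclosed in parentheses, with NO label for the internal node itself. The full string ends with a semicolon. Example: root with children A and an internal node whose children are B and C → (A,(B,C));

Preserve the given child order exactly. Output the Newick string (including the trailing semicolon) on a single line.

Answer: (((T,U),A,Q,((V,R,P,J),S,L)),Y);

Derivation:
internal I4 with children ['I3', 'Y']
  internal I3 with children ['I1', 'A', 'Q', 'I2']
    internal I1 with children ['T', 'U']
      leaf 'T' → 'T'
      leaf 'U' → 'U'
    → '(T,U)'
    leaf 'A' → 'A'
    leaf 'Q' → 'Q'
    internal I2 with children ['I0', 'S', 'L']
      internal I0 with children ['V', 'R', 'P', 'J']
        leaf 'V' → 'V'
        leaf 'R' → 'R'
        leaf 'P' → 'P'
        leaf 'J' → 'J'
      → '(V,R,P,J)'
      leaf 'S' → 'S'
      leaf 'L' → 'L'
    → '((V,R,P,J),S,L)'
  → '((T,U),A,Q,((V,R,P,J),S,L))'
  leaf 'Y' → 'Y'
→ '(((T,U),A,Q,((V,R,P,J),S,L)),Y)'
Final: (((T,U),A,Q,((V,R,P,J),S,L)),Y);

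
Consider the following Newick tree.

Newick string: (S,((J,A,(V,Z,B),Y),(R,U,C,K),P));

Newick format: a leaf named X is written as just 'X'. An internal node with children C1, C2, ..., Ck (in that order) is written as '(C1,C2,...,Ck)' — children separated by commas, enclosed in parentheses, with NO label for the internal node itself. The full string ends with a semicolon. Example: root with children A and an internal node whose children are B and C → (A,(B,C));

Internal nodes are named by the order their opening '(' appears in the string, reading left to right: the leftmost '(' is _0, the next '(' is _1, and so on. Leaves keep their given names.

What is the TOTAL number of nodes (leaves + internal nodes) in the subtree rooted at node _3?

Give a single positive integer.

Newick: (S,((J,A,(V,Z,B),Y),(R,U,C,K),P));
Locate _3: it is the '(' at position 9 (the 4th '(' reading left to right).
Query: subtree rooted at _3
_3: subtree_size = 1 + 3
  V: subtree_size = 1 + 0
  Z: subtree_size = 1 + 0
  B: subtree_size = 1 + 0
Total subtree size of _3: 4

Answer: 4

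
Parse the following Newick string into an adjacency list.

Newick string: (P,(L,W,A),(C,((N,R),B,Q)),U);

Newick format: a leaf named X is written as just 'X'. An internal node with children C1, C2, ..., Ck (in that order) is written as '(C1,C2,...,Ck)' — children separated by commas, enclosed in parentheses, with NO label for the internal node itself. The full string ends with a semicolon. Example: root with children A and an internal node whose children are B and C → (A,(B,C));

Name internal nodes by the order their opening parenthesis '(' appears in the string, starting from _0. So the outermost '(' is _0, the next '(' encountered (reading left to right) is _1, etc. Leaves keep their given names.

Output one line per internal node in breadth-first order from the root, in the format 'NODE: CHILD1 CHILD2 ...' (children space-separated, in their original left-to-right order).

Input: (P,(L,W,A),(C,((N,R),B,Q)),U);
Scanning left-to-right, naming '(' by encounter order:
  pos 0: '(' -> open internal node _0 (depth 1)
  pos 3: '(' -> open internal node _1 (depth 2)
  pos 9: ')' -> close internal node _1 (now at depth 1)
  pos 11: '(' -> open internal node _2 (depth 2)
  pos 14: '(' -> open internal node _3 (depth 3)
  pos 15: '(' -> open internal node _4 (depth 4)
  pos 19: ')' -> close internal node _4 (now at depth 3)
  pos 24: ')' -> close internal node _3 (now at depth 2)
  pos 25: ')' -> close internal node _2 (now at depth 1)
  pos 28: ')' -> close internal node _0 (now at depth 0)
Total internal nodes: 5
BFS adjacency from root:
  _0: P _1 _2 U
  _1: L W A
  _2: C _3
  _3: _4 B Q
  _4: N R

Answer: _0: P _1 _2 U
_1: L W A
_2: C _3
_3: _4 B Q
_4: N R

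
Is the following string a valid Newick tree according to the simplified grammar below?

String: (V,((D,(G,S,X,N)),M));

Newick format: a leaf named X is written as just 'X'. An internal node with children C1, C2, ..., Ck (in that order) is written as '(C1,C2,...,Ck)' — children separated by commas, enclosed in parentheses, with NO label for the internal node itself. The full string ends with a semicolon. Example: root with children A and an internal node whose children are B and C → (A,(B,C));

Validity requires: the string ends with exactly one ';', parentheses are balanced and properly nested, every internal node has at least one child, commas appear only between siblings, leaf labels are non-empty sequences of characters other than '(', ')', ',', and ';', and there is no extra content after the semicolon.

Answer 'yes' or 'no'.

Input: (V,((D,(G,S,X,N)),M));
Paren balance: 4 '(' vs 4 ')' OK
Ends with single ';': True
Full parse: OK
Valid: True

Answer: yes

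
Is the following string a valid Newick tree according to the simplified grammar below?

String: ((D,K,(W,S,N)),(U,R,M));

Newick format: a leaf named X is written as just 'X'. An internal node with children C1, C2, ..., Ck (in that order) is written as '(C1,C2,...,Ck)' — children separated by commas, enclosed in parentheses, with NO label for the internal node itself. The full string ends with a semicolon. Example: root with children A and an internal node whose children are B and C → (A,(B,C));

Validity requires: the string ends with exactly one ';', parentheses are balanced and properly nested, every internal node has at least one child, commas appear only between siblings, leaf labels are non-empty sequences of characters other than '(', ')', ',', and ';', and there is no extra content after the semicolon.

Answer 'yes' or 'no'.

Input: ((D,K,(W,S,N)),(U,R,M));
Paren balance: 4 '(' vs 4 ')' OK
Ends with single ';': True
Full parse: OK
Valid: True

Answer: yes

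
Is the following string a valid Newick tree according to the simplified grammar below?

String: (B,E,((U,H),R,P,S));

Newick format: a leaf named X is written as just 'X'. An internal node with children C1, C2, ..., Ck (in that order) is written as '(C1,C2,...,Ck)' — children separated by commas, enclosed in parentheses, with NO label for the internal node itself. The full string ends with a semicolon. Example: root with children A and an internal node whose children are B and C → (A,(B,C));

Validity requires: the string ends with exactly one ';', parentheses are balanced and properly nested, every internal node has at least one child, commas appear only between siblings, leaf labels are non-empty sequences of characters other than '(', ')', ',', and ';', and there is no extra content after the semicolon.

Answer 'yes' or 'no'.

Input: (B,E,((U,H),R,P,S));
Paren balance: 3 '(' vs 3 ')' OK
Ends with single ';': True
Full parse: OK
Valid: True

Answer: yes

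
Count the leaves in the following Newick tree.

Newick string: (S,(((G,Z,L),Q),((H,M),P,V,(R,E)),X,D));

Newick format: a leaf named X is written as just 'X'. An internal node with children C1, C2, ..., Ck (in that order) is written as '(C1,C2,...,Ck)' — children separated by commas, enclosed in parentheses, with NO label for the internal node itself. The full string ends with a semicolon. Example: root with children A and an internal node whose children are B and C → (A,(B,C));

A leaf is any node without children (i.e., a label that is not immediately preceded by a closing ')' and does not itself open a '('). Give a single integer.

Answer: 13

Derivation:
Newick: (S,(((G,Z,L),Q),((H,M),P,V,(R,E)),X,D));
Scan left-to-right; a leaf is any maximal label run not followed by '(':
  pos 1: leaf 'S' → count = 1
  pos 6: leaf 'G' → count = 2
  pos 8: leaf 'Z' → count = 3
  pos 10: leaf 'L' → count = 4
  pos 13: leaf 'Q' → count = 5
  pos 18: leaf 'H' → count = 6
  pos 20: leaf 'M' → count = 7
  pos 23: leaf 'P' → count = 8
  pos 25: leaf 'V' → count = 9
  pos 28: leaf 'R' → count = 10
  pos 30: leaf 'E' → count = 11
  pos 34: leaf 'X' → count = 12
  pos 36: leaf 'D' → count = 13
Total leaves: 13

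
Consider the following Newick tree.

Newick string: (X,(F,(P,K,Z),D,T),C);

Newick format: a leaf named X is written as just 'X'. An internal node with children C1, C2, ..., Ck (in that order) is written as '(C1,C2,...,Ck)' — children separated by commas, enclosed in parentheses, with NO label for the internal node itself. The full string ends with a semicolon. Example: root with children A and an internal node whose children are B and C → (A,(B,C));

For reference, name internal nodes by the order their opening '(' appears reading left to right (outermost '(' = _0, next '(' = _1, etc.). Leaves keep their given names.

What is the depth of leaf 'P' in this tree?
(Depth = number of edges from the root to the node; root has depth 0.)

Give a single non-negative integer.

Answer: 3

Derivation:
Newick: (X,(F,(P,K,Z),D,T),C);
Naming internals by '(' encounter order: outermost '(' = _0, next = _1, ...
Query node: P
Path from root: _0 -> _1 -> _2 -> P
Depth of P: 3 (number of edges from root)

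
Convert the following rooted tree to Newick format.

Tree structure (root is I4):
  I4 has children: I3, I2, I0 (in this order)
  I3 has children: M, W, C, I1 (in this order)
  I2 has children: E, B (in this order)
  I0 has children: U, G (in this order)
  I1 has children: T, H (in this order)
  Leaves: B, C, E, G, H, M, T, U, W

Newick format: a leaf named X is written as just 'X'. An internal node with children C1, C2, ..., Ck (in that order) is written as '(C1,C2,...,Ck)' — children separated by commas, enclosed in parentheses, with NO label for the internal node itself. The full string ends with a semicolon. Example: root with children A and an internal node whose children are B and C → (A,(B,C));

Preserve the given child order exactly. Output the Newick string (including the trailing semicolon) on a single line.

Answer: ((M,W,C,(T,H)),(E,B),(U,G));

Derivation:
internal I4 with children ['I3', 'I2', 'I0']
  internal I3 with children ['M', 'W', 'C', 'I1']
    leaf 'M' → 'M'
    leaf 'W' → 'W'
    leaf 'C' → 'C'
    internal I1 with children ['T', 'H']
      leaf 'T' → 'T'
      leaf 'H' → 'H'
    → '(T,H)'
  → '(M,W,C,(T,H))'
  internal I2 with children ['E', 'B']
    leaf 'E' → 'E'
    leaf 'B' → 'B'
  → '(E,B)'
  internal I0 with children ['U', 'G']
    leaf 'U' → 'U'
    leaf 'G' → 'G'
  → '(U,G)'
→ '((M,W,C,(T,H)),(E,B),(U,G))'
Final: ((M,W,C,(T,H)),(E,B),(U,G));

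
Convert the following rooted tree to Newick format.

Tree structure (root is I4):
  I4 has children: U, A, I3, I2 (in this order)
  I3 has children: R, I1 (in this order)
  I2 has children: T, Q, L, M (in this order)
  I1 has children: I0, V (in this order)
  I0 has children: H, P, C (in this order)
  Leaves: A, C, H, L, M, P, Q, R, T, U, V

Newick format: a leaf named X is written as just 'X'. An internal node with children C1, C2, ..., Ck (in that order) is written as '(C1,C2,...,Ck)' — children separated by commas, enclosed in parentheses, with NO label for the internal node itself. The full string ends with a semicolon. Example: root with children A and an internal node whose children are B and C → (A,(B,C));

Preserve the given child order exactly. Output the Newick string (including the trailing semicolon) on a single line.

internal I4 with children ['U', 'A', 'I3', 'I2']
  leaf 'U' → 'U'
  leaf 'A' → 'A'
  internal I3 with children ['R', 'I1']
    leaf 'R' → 'R'
    internal I1 with children ['I0', 'V']
      internal I0 with children ['H', 'P', 'C']
        leaf 'H' → 'H'
        leaf 'P' → 'P'
        leaf 'C' → 'C'
      → '(H,P,C)'
      leaf 'V' → 'V'
    → '((H,P,C),V)'
  → '(R,((H,P,C),V))'
  internal I2 with children ['T', 'Q', 'L', 'M']
    leaf 'T' → 'T'
    leaf 'Q' → 'Q'
    leaf 'L' → 'L'
    leaf 'M' → 'M'
  → '(T,Q,L,M)'
→ '(U,A,(R,((H,P,C),V)),(T,Q,L,M))'
Final: (U,A,(R,((H,P,C),V)),(T,Q,L,M));

Answer: (U,A,(R,((H,P,C),V)),(T,Q,L,M));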